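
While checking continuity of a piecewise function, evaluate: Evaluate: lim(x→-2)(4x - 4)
Polynomial is continuous, so substitute x=-2:
4·(-2)-4=-12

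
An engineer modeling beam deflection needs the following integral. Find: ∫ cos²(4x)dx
Using identity cos²(u) = (1+cos(2u))/2:
∫ (1+cos(8x))/2 dx = x/2+sin(8x)/16+C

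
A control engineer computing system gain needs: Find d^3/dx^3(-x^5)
Apply power rule 3 times:
d^1: -5x^4
d^2: -20x^3
d^3: -60x^2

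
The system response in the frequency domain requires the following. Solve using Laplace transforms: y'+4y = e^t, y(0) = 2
Take L: sY - 2+4Y = 1/(s-1)
Y(s+4) = 1/(s-1)+2
Y = 1/((s-1)(s+4))+2/(s+4)
Partial fractions: 1/((s-1)(s+4)) = (1/5)/(s-1) - (1/5)/(s+4)
So Y = (1/5)/(s-1)+(9/5)/(s+4)
Inverse Laplace transform (L^(-1){1/(s-1)} = e^t, L^(-1){1/(s+4)} = e^(-4t)):

Answer: y(t) = (1/5)·e^t+(9/5)·e^(-4t)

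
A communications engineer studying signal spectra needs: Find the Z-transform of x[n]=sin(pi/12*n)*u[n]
Z{sin(w0 * n) * u[n]}=z * sin(w0)/(z^2-2z * cos(w0)+1)
With w0=pi/12: X(z)=z * sin(pi/12)/(z^2-2z * cos(pi/12)+1)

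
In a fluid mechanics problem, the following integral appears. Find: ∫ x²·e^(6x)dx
Integration by parts twice:
First: u = x², dv = e^(6x) dx => x²e^(6x)/6 - (2/6)∫ xe^(6x) dx
Second (∫ xe^(6x) dx): xe^(6x)/6 - e^(6x)/36
Combining: e^(6x)(x²/6-2x/36+2/216)+C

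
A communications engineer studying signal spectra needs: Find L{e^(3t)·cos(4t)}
First shifting: L{e^(at)f(t)} = F(s-a)
L{cos(4t)} = s/(s²+16)
Shift: (s-3)/((s-3)²+16)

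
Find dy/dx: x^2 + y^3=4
Differentiate: 2x + 3y^2·(dy/dx)=0
dy/dx=-2x/(3y^2)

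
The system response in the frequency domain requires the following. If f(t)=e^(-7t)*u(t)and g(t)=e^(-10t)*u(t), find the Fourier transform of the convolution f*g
By the convolution theorem: F{f * g} = F(omega) * G(omega)
F(omega) = 1/(7 + j * omega), G(omega) = 1/(10 + j * omega)
F{f * g} = 1/((7 + j * omega)(10 + j * omega))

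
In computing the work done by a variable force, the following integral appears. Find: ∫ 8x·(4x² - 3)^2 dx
Let u=4x² - 3, du=8x dx
∫ u^2 du=u^3/3 + C

Answer: (4x² - 3)^3/3 + C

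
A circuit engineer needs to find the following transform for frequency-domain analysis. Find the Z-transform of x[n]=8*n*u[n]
Z{n*u[n]} = z/(z-1)^2
By linearity: Z{8*n*u[n]} = 8z/(z-1)^2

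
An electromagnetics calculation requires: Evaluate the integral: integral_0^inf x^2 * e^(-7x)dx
This is a Gamma integral. Substitute u=7x (du=7 dx):
integral_0^inf x^2*e^(-7x) dx=(1/7^3) integral_0^inf u^2*e^(-u) du
=Gamma(3)/7^3=2!/7^3=2/343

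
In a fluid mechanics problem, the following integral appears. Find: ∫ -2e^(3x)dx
Since d/dx[e^(3x)]=3e^(3x), we get -2/3 e^(3x) + C

Answer: (-2/3)e^(3x) + C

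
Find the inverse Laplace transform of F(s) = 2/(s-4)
L^(-1){2/(s-a)} = c·e^(at)
Here a = 4, c = 2

Answer: 2e^(4t)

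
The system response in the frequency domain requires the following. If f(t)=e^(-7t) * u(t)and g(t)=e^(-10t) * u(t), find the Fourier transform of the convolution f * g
By the convolution theorem: F{f*g}=F(omega)*G(omega)
F(omega)=1/(7+j*omega), G(omega)=1/(10+j*omega)
F{f*g}=1/((7+j*omega)(10+j*omega))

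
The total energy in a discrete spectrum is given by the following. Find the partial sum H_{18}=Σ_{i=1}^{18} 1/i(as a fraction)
H_18=1 + 1/2 + 1/3 + ... + 1/18
=14274301/4084080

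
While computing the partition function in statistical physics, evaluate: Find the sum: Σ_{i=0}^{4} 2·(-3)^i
Geometric series: S = a(1 - r^n)/(1 - r)
a = 2, r = -3, n = 5
S = 2(1+243)/4 = 122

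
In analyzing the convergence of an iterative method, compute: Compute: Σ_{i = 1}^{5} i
Using formula: Σ i^1 = n(n + 1)/2 = 5·6/2 = 15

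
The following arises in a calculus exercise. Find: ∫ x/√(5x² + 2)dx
Let u=5x² + 2, du=10x dx
∫ (1/10)·u^(-1/2) du=√u/5 + C

Answer: √(5x² + 2)/5 + C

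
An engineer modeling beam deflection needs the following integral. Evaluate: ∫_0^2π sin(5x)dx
Antiderivative: -cos(5x)/5
Evaluate at bounds: [-cos(5·2π)/5] - [-cos(5·0)/5]
=(-(1) + (1))/5=0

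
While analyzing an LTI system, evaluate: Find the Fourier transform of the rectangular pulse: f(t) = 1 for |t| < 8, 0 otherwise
F(omega)=integral from -8 to 8 of e^(-j * omega * t) dt
=2 * sin(8 * omega)/omega=16 * sinc(8 * omega/pi)

Answer: 2 * sin(8 * omega)/omega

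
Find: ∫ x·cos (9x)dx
By parts: u=x, dv=cos(9x) dx
du=dx, v=sin(9x)/9
=x·sin(9x)/9+cos(9x)/9²+C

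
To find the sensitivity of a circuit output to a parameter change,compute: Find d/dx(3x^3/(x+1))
Quotient rule: (f/g)'=(f'g - fg')/g²
f=3x^3, f'=9x^2
g=x + 1, g'=1

Answer: (9x^2·(x + 1) - 3x^3)/(x + 1)²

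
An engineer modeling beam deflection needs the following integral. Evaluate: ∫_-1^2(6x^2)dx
Step 1: Find antiderivative F(x) = 2x^3
Step 2: F(2) - F(-1) = 16 - (-2) = 18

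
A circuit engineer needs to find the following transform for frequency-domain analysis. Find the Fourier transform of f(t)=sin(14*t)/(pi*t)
sin(W * t)/(pi * t) = (W/pi) * sinc(W * t/pi) is the impulse response of the ideal low-pass filter with cutoff W (here W = 14).
Its Fourier transform is a rectangular function:
F(omega) = 1 for |omega| < 14, 0 otherwise

Answer: rect(omega/28) [i.e., 1 for |omega| < 14, 0 otherwise]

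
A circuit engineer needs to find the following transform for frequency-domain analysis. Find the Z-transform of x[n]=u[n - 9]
Using the time-shift property: Z{u[n-9]} = z^(-9)*z/(z-1)
= z^(-8)/(z-1)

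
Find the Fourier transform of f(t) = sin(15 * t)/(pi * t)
sin(W*t)/(pi*t)=(W/pi)*sinc(W*t/pi) is the impulse response of the ideal low-pass filter with cutoff W (here W=15).
Its Fourier transform is a rectangular function:
F(omega)=1 for |omega| < 15, 0 otherwise

Answer: rect(omega/30) [i.e., 1 for |omega| < 15, 0 otherwise]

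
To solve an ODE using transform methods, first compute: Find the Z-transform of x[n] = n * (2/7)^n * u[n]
Using the property Z{n*a^n*u[n]} = az/(z-a)^2
With a = 2/7: X(z) = (2/7)z/(z - 2/7)^2, |z| > 2/7

Answer: (2/7)z/(z - 2/7)^2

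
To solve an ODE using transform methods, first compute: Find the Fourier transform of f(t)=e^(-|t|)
Using the standard pair: F{e^(-a|t|)} = 2a/(a^2 + omega^2)
With a = 1: F(omega) = 2/(1 + omega^2)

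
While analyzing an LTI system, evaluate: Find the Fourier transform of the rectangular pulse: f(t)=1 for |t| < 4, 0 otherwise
F(omega)=integral from -4 to 4 of e^(-j*omega*t) dt
=2*sin(4*omega)/omega=8*sinc(4*omega/pi)

Answer: 2*sin(4*omega)/omega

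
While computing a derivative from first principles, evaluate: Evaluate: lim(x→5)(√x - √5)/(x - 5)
Multiply by conjugate (√x+√5)/(√x+√5):
= (x - 5)/((x - 5)(√x+√5)) = 1/(√x+√5)
As x → 5: 1/(2√5)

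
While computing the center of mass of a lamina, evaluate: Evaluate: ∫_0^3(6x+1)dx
Step 1: Find antiderivative F(x)=3x^2+x
Step 2: F(3) - F(0)=30 - (0)=30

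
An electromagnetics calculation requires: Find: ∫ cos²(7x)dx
Using identity cos²(u) = (1 + cos(2u))/2:
∫ (1 + cos(14x))/2 dx = x/2 + sin(14x)/28 + C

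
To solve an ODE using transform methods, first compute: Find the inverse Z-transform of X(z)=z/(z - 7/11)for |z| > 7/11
Standard pair: z/(z-a) <-> a^n*u[n] for causal signals
With a=7/11: x[n]=(7/11)^n*u[n]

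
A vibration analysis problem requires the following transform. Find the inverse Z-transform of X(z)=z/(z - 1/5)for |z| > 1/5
Standard pair: z/(z-a) <-> a^n*u[n] for causal signals
With a=1/5: x[n]=(1/5)^n*u[n]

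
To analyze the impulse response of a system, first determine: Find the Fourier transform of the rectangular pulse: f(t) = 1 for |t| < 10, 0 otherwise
F(omega) = integral from -10 to 10 of e^(-j * omega * t) dt
= 2 * sin(10 * omega)/omega = 20 * sinc(10 * omega/pi)

Answer: 2 * sin(10 * omega)/omega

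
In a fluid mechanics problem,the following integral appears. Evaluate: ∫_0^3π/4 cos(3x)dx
Antiderivative: sin(3x)/3
Evaluate at bounds: [sin(3·3π/4)/3] - [sin(3·0)/3]
= ((√2/2) - (0))/3 = √2/6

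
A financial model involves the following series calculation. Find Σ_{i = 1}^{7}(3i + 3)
=3·Σ i + 3·7=3·28 + 21=105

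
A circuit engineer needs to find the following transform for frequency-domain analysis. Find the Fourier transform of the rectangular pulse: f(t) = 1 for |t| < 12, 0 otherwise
F(omega)=integral from -12 to 12 of e^(-j*omega*t) dt
=2*sin(12*omega)/omega=24*sinc(12*omega/pi)

Answer: 2*sin(12*omega)/omega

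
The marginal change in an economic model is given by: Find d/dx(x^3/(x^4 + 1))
Quotient rule: (f/g)'=(f'g - fg')/g²
f=x^3, f'=3x^2
g=x^4+1, g'=4x^3

Answer: (3x^2·(x^4+1)-4x^6)/(x^4+1)²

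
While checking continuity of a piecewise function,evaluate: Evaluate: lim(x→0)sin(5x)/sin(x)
sin(u) ≈ u for small u:
sin(5x)/sin(x) ≈ 5x/(x)=5/1

Answer: 5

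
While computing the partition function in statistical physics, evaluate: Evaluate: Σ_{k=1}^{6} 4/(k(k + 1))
Partial fractions: 4/(k(k+1))=4/k - 4/(k+1)
Telescoping sum: 4(1-1/7)=4·6/7

Answer: 24/7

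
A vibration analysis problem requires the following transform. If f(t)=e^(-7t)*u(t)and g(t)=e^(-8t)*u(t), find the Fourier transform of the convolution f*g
By the convolution theorem: F{f * g} = F(omega) * G(omega)
F(omega) = 1/(7 + j * omega), G(omega) = 1/(8 + j * omega)
F{f * g} = 1/((7 + j * omega)(8 + j * omega))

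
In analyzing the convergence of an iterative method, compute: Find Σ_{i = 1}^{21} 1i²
=1·n(n+1)(2n+1)/6=1·21·22·43/6=3311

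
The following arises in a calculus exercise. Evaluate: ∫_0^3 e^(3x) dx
Antiderivative: (1/3)e^(3x)
Evaluate: (1/3)(e^9 - 1)

Answer: (e^9 - 1)/3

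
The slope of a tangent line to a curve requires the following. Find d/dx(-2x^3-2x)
Power rule: d/dx(ax^n)=n·a·x^(n-1)
Term by term: -6·x^2-2

Answer: -6x^2-2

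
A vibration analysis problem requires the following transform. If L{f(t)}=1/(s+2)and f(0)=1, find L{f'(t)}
L{f'(t)} = s·F(s) - f(0) = s/(s+2)-1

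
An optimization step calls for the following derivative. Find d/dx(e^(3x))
Chain rule: d/dx[e^u] = e^u · u' where u = 3x
u' = 3

Answer: 3·e^(3x)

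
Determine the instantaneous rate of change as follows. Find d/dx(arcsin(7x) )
d/dx[arcsin(u)]=u'/√(1-u²), u=7x, u'=7

Answer: 7/√(1 - 49x²)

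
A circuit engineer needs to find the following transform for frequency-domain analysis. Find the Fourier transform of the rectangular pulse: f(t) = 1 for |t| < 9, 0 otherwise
F(omega)=integral from -9 to 9 of e^(-j * omega * t) dt
=2 * sin(9 * omega)/omega=18 * sinc(9 * omega/pi)

Answer: 2 * sin(9 * omega)/omega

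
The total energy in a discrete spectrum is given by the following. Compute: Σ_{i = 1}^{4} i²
Using formula: Σ i^2=n(n+1)(2n+1)/6=4·5·9/6=30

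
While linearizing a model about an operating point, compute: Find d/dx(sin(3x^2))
Chain rule: d/dx[sin(u)]=cos(u)·u' where u=3x^2
u'=6x

Answer: 6x·cos(3x^2)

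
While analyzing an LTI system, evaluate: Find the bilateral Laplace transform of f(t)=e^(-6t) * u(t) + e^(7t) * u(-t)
For e^(-6t) * u(t): L=1/(s + 6), Re(s) > -6
For e^(7t) * u(-t): L=-1/(s-7), Re(s) < 7
Combined: F(s)=1/(s + 6) - 1/(s-7), -6 < Re(s) < 7

Answer: 1/(s + 6) - 1/(s-7), ROC: -6 < Re(s) < 7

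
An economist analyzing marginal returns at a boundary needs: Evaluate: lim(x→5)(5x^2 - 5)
Polynomial is continuous, so substitute x = 5:
5·5^2 - 5 = 120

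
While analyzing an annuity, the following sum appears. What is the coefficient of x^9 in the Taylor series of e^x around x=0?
Taylor series of e^x=Σ x^n/n!
Coefficient of x^9=1/9!=1/362880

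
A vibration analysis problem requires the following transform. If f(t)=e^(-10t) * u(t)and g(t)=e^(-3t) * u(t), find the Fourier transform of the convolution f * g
By the convolution theorem: F{f * g}=F(omega) * G(omega)
F(omega)=1/(10+j * omega), G(omega)=1/(3+j * omega)
F{f * g}=1/((10+j * omega)(3+j * omega))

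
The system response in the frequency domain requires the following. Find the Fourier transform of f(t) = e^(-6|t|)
Using the standard pair: F{e^(-a|t|)}=2a/(a^2+omega^2)
With a=6: F(omega)=12/(36+omega^2)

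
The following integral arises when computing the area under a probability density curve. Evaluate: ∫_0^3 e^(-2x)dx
Antiderivative: (1/(-2))e^(-2x)
Evaluate: (1/(-2))(e^-6-1)

Answer: (e^-6-1)/(-2)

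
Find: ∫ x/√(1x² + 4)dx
Let u = x²+4, du = 2x dx
∫ (1/2)·u^(-1/2) du = √u+C

Answer: √(x²+4)+C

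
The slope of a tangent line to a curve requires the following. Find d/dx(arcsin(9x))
d/dx[arcsin(u)]=u'/√(1-u²), u=9x, u'=9

Answer: 9/√(1 - 81x²)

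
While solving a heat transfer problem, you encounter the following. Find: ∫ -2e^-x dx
Since d/dx[e^-x] = - e^-x, we get 2e^-x+C

Answer: 2e^-x+C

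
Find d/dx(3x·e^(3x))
Product rule: (fg)' = f'g+fg'
f = 3x, f' = 3
g = e^(3x), g' = 3·e^(3x)

Answer: 3·e^(3x)+9x·e^(3x)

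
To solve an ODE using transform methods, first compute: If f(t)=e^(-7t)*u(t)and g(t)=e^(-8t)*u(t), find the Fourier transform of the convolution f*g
By the convolution theorem: F{f * g} = F(omega) * G(omega)
F(omega) = 1/(7 + j * omega), G(omega) = 1/(8 + j * omega)
F{f * g} = 1/((7 + j * omega)(8 + j * omega))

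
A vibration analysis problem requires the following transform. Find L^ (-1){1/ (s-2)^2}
L^(-1){1/(s-a)^n} = t^(n-1)·e^(at)/(n-1)!
Here a = 2, n = 2: t^1·e^(2t)/1

Answer: t·e^(2t)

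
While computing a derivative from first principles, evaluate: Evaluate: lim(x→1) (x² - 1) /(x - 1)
Factor: (x² - 1) = (x-1)(x+1)
Cancel (x-1): lim(x→1) (x+1) = 2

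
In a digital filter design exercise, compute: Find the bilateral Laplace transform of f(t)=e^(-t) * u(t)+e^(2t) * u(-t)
For e^(-t)*u(t): L = 1/(s + 1), Re(s) > -1
For e^(2t)*u(-t): L = -1/(s-2), Re(s) < 2
Combined: F(s) = 1/(s + 1) - 1/(s-2), -1 < Re(s) < 2

Answer: 1/(s + 1) - 1/(s-2), ROC: -1 < Re(s) < 2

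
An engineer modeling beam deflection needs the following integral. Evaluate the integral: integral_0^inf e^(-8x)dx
integral_0^inf e^(-8x) dx=[-1/8*e^(-8x)]_0^inf
=0 - (-1/8)=1/8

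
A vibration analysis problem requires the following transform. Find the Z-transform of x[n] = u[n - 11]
Using the time-shift property: Z{u[n-11]}=z^(-11)*z/(z-1)
=z^(-10)/(z-1)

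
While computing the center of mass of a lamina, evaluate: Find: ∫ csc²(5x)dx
Since d/dx[-cot(5x)] = 5csc²(5x), integral = -cot(5x)/5+C

Answer: (-1/5)cot(5x)+C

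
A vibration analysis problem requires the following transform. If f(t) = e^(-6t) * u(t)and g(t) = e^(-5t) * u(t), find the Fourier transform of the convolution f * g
By the convolution theorem: F{f * g} = F(omega) * G(omega)
F(omega) = 1/(6 + j * omega), G(omega) = 1/(5 + j * omega)
F{f * g} = 1/((6 + j * omega)(5 + j * omega))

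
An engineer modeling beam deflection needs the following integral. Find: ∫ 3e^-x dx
Since d/dx[e^-x]=- e^-x, we get -3e^-x+C

Answer: -3e^-x+C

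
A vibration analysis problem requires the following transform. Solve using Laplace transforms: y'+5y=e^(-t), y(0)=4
Take L: sY - 4 + 5Y = 1/(s + 1)
Y(s + 5) = 1/(s + 1) + 4
Y = 1/((s + 1)(s + 5)) + 4/(s + 5)
Partial fractions: 1/((s + 1)(s + 5)) = (1/4)/(s + 1) - (1/4)/(s + 5)
So Y = (1/4)/(s + 1) + (15/4)/(s + 5)
Inverse Laplace transform (L^(-1){1/(s + 1)} = e^(-t), L^(-1){1/(s + 5)} = e^(-5t)):

Answer: y(t) = (1/4)·e^(-t) + (15/4)·e^(-5t)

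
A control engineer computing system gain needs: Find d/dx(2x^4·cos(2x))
Product rule: (fg)' = f'g + fg'
f = 2x^4, f' = 8x^3
g = cos(2x), g' = -2·sin(2x)

Answer: 8x^3·cos(2x) - 4x^4·sin(2x)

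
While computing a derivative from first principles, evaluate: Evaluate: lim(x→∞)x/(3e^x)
Apply L'Hôpital 1 times (∞/∞ each time):
Eventually get 1!/(3e^x) → 0

Answer: 0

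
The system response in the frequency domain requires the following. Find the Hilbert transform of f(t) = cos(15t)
The Hilbert transform shifts each frequency component by -pi/2.
H{cos(wt)}=sin(wt)
With w=15: H{cos(15t)}=sin(15t)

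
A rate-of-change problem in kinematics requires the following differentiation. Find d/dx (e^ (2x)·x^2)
Product rule: (fg)'=f'g+fg'
f=e^(2x), f'=2·e^(2x)
g=x^2, g'=2x

Answer: 2·e^(2x)·x^2+2·e^(2x)·x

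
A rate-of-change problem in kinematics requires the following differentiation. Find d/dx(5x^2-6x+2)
Power rule: d/dx(ax^n)=n·a·x^(n-1)
Term by term: 10·x - 6

Answer: 10x - 6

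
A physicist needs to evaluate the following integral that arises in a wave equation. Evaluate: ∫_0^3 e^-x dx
Antiderivative: -e^-x
Evaluate: -(e^-3 - 1)

Answer: (e^-3 - 1)/(-1)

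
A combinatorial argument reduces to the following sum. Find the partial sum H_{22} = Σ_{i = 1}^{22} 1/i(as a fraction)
H_22=1+1/2+1/3+...+1/22
=19093197/5173168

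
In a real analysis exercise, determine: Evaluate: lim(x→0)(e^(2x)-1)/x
L'Hôpital (0/0): lim 2e^(2x)/1 = 2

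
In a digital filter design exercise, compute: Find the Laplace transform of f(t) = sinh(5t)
L{sinh(at)}=a/(s²-a²)
L{sinh(5t)}=5/(s²-25)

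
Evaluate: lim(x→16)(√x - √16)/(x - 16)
Multiply by conjugate (√x+√16)/(√x+√16):
=(x - 16)/((x - 16)(√x+√16))=1/(√x+√16)
As x → 16: 1/(2√16)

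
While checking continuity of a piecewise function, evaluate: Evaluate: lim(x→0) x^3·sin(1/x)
Squeeze theorem: -|x^3| ≤ x^3·sin(1/x) ≤ |x^3|
Since x^3 → 0 as x → 0, by squeeze theorem the limit is 0

Answer: 0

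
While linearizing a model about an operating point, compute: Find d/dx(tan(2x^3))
Chain rule: d/dx[tan(u)]=sec²(u)·u' where u=2x^3
u'=6x^2

Answer: 6x^2·sec²(2x^3)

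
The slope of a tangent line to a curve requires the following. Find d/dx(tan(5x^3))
Chain rule: d/dx[tan(u)]=sec²(u)·u' where u=5x^3
u'=15x^2

Answer: 15x^2·sec²(5x^3)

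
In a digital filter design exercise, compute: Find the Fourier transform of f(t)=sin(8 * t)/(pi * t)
sin(W*t)/(pi*t) = (W/pi)*sinc(W*t/pi) is the impulse response of the ideal low-pass filter with cutoff W (here W = 8).
Its Fourier transform is a rectangular function:
F(omega) = 1 for |omega| < 8, 0 otherwise

Answer: rect(omega/16) [i.e., 1 for |omega| < 8, 0 otherwise]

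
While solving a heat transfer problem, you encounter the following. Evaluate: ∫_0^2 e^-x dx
Antiderivative: -e^-x
Evaluate: -(e^-2-1)

Answer: (e^-2-1)/(-1)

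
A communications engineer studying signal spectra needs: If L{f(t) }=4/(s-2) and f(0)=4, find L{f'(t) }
L{f'(t)}=s·F(s) - f(0)=4s/(s-2)-4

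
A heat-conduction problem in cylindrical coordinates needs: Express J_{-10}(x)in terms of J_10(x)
For integer n: J_{-n}(x)=(-1)^n J_n(x)
With n=10: J_{-10}(x)=(-1)^10 J_10(x)=J_10(x)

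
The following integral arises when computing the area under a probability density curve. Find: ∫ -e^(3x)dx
Since d/dx[e^(3x)] = 3e^(3x), we get -1/3 e^(3x) + C

Answer: (-1/3)e^(3x) + C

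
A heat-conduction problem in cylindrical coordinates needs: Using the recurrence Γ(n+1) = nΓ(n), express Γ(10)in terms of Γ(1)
Γ(10) = 9Γ(9) = 9·8Γ(8) = ... = 9!·Γ(1) = 362880·Γ(1)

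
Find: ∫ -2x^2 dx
Using power rule: ∫ -2x^2 dx=-2/3 x^3 + C=(-2/3)x^3 + C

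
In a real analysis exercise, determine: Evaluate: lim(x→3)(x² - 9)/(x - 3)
Factor: (x² - 9)=(x-3)(x+3)
Cancel (x-3): lim(x→3) (x+3)=6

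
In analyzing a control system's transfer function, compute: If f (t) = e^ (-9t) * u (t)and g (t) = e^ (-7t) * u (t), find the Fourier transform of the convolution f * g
By the convolution theorem: F{f * g}=F(omega) * G(omega)
F(omega)=1/(9 + j * omega), G(omega)=1/(7 + j * omega)
F{f * g}=1/((9 + j * omega)(7 + j * omega))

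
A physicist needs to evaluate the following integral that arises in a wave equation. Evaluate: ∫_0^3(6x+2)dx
Step 1: Find antiderivative F(x)=3x^2 + 2x
Step 2: F(3) - F(0)=33 - (0)=33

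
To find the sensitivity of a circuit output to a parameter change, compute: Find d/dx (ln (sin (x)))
Chain rule: d/dx[ln(u)] = u'/u where u = sin(x)
u' = cos(x)

Answer: (cos(x))/(sin(x))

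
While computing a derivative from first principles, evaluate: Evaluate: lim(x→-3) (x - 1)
Polynomial is continuous, so substitute x = -3:
1·(-3) - 1 = -4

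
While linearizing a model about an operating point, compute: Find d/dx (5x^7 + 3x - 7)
Power rule: d/dx(ax^n) = n·a·x^(n-1)
Term by term: 35·x^6 + 3

Answer: 35x^6 + 3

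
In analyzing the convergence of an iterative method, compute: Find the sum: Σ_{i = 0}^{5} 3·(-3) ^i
Geometric series: S = a(1 - r^n)/(1 - r)
a = 3, r = -3, n = 6
S = 3(1-729)/4 = -546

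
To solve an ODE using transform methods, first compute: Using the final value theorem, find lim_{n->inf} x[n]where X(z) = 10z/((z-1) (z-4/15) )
Final value theorem: lim x[n]=lim_{z->1} (z-1)*X(z)
(z-1)*X(z)=10z/(z-4/15)
As z->1: 10/(1-4/15)=10/(11/15)=150/11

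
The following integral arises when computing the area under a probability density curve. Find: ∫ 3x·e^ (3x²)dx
Let u=3x², du=6x dx
∫ (1/2)e^u du=e^u/2+C

Answer: e^(3x²)/2+C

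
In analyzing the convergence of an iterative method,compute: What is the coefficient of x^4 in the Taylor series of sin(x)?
sin(x) has only odd powers. Coefficient of x^4 = 0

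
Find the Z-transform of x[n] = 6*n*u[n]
Z{n * u[n]}=z/(z-1)^2
By linearity: Z{6 * n * u[n]}=6z/(z-1)^2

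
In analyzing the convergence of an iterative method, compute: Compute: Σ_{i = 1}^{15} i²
Using formula: Σ i^2 = n(n+1)(2n+1)/6 = 15·16·31/6 = 1240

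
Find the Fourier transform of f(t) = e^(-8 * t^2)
The Fourier transform of a Gaussian e^(-a * t^2) is sqrt(pi/a) * e^(-omega^2/(4a)).
With a=8: F(omega)=sqrt(pi/8) * e^(-omega^2/32)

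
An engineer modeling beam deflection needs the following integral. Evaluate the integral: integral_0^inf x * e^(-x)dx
This is a Gamma integral. Substitute u = 1x:
integral_0^inf x * e^(-x) dx = (1/1^2) integral_0^inf u^1 * e^(-u) du
= Gamma(2)/1^2 = 1!/1^2 = 1/1

Answer: 1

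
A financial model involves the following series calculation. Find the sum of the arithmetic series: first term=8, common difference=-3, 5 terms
Last term: a_n=8+(5-1)·-3=-4
Sum=n(a_1+a_n)/2=5(8+(-4))/2=10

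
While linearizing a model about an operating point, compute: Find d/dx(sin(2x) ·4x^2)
Product rule: (fg)' = f'g+fg'
f = sin(2x), f' = 2·cos(2x)
g = 4x^2, g' = 8x

Answer: 8·cos(2x)·x^2+8·sin(2x)·x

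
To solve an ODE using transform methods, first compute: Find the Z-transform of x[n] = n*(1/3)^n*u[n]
Using the property Z{n * a^n * u[n]}=az/(z-a)^2
With a=1/3: X(z)=(1/3)z/(z - 1/3)^2, |z| > 1/3

Answer: (1/3)z/(z - 1/3)^2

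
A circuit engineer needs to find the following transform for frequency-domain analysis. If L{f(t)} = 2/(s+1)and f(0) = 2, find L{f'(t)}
L{f'(t)}=s·F(s) - f(0)=2s/(s+1)-2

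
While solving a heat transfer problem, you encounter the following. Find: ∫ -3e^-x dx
Since d/dx[e^-x] = - e^-x, we get 3e^-x+C

Answer: 3e^-x+C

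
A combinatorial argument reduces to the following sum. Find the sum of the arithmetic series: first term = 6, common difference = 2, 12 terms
Last term: a_n=6+(12-1)·2=28
Sum=n(a_1+a_n)/2=12(6+28)/2=204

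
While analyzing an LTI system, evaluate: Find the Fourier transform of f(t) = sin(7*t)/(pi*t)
sin(W*t)/(pi*t) = (W/pi)*sinc(W*t/pi) is the impulse response of the ideal low-pass filter with cutoff W (here W = 7).
Its Fourier transform is a rectangular function:
F(omega) = 1 for |omega| < 7, 0 otherwise

Answer: rect(omega/14) [i.e., 1 for |omega| < 7, 0 otherwise]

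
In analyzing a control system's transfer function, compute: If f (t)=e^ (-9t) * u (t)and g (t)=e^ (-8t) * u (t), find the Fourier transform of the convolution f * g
By the convolution theorem: F{f*g}=F(omega)*G(omega)
F(omega)=1/(9 + j*omega), G(omega)=1/(8 + j*omega)
F{f*g}=1/((9 + j*omega)(8 + j*omega))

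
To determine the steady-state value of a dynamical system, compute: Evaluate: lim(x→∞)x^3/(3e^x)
Apply L'Hôpital 3 times (∞/∞ each time):
Eventually get 3!/(3e^x) → 0

Answer: 0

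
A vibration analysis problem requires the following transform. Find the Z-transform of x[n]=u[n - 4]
Using the time-shift property: Z{u[n-4]}=z^(-4)*z/(z-1)
=z^(-3)/(z-1)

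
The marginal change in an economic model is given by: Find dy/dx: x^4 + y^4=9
Differentiate: 4x^3 + 4y^3·(dy/dx) = 0
dy/dx = -4x^3/(4y^3)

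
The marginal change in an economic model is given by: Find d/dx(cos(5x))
Chain rule: d/dx[cos(u)]=-sin(u)·u' where u=5x
u'=5

Answer: -5·sin(5x)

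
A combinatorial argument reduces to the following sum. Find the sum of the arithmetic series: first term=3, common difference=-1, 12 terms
Last term: a_n=3+(12-1)·-1=-8
Sum=n(a_1+a_n)/2=12(3+(-8))/2=-30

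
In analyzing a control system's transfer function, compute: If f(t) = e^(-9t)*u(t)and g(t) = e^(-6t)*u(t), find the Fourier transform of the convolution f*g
By the convolution theorem: F{f * g}=F(omega) * G(omega)
F(omega)=1/(9 + j * omega), G(omega)=1/(6 + j * omega)
F{f * g}=1/((9 + j * omega)(6 + j * omega))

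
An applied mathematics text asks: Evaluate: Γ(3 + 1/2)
Γ(n+1/2) = (2n)!√π/(4^n·n!)
= 720√π/(64·6) = (15/8)·√π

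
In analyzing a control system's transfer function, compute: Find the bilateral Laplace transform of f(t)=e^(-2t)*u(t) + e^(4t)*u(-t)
For e^(-2t) * u(t): L = 1/(s + 2), Re(s) > -2
For e^(4t) * u(-t): L = -1/(s-4), Re(s) < 4
Combined: F(s) = 1/(s + 2) - 1/(s-4), -2 < Re(s) < 4

Answer: 1/(s + 2) - 1/(s-4), ROC: -2 < Re(s) < 4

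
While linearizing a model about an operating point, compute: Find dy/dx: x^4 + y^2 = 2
Differentiate: 4x^3+2y·(dy/dx)=0
dy/dx=-4x^3/(2y)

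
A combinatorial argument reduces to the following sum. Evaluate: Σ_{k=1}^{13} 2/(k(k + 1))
Partial fractions: 2/(k(k + 1))=2/k - 2/(k + 1)
Telescoping sum: 2(1 - 1/14)=2·13/14

Answer: 13/7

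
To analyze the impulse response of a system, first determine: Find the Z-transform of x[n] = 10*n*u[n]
Z{n * u[n]}=z/(z-1)^2
By linearity: Z{10 * n * u[n]}=10z/(z-1)^2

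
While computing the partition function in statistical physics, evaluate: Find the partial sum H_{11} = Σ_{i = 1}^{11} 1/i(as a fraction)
H_11=1 + 1/2 + 1/3 + ... + 1/11
=83711/27720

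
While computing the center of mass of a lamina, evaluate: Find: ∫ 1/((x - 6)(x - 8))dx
Partial fractions: 1/((x-6)(x-8)) = A/(x-6)+B/(x-8)
A = -1/2, B = 1/2
∫ [-1/2· 1/(x-6)+1/2· 1/(x-8)] dx
= (1/2)[ln|x-8| - ln|x-6|]+C

Answer: (1/2)·ln|(x-8)/(x-6)|+C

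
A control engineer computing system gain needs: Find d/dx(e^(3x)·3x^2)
Product rule: (fg)' = f'g+fg'
f = e^(3x), f' = 3·e^(3x)
g = 3x^2, g' = 6x

Answer: 9·e^(3x)·x^2+6·e^(3x)·x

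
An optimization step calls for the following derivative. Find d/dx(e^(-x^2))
Chain rule: d/dx[e^u]=e^u · u' where u=-x^2
u'=-2x

Answer: -2x·e^(-x^2)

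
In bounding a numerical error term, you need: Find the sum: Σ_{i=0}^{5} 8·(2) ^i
Geometric series: S=a(1 - r^n)/(1 - r)
a=8, r=2, n=6
S=8(1 - 64)/-1=504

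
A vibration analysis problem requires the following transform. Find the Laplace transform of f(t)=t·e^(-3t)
L{t·e^(at)} = 1/(s-a)²
L{t·e^(-3t)} = 1/(s + 3)²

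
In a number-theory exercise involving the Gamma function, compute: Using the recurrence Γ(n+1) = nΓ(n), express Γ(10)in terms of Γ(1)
Γ(10)=9Γ(9)=9·8Γ(8)=...=9!·Γ(1)=362880·Γ(1)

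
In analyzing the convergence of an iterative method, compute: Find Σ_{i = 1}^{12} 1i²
=1·n(n + 1)(2n + 1)/6=1·12·13·25/6=650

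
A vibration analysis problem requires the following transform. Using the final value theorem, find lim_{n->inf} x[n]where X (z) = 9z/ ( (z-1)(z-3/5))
Final value theorem: lim x[n] = lim_{z->1} (z-1)*X(z)
(z-1)*X(z) = 9z/(z-3/5)
As z->1: 9/(1 - 3/5) = 9/(2/5) = 45/2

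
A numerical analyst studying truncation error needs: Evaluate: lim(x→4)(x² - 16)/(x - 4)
Factor: (x² - 16)=(x-4)(x+4)
Cancel (x-4): lim(x→4) (x+4)=8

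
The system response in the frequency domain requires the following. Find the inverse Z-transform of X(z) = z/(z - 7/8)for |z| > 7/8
Standard pair: z/(z-a) <-> a^n*u[n] for causal signals
With a = 7/8: x[n] = (7/8)^n*u[n]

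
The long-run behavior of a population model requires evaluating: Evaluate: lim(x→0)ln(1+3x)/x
L'Hôpital (0/0): lim 3/(1 + 3x) / 1 = 3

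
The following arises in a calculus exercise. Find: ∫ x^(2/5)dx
Power rule: ∫ x^(2/5) dx = x^(7/5)/(7/5)+C

Answer: (5/7)·x^(7/5)+C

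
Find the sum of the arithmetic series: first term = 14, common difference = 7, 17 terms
Last term: a_n = 14 + (17 - 1)·7 = 126
Sum = n(a_1 + a_n)/2 = 17(14 + 126)/2 = 1190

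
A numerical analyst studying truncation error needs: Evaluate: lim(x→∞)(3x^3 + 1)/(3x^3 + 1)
Divide numerator and denominator by x^3:
lim (3+1/x^3)/(3+1/x^3)=1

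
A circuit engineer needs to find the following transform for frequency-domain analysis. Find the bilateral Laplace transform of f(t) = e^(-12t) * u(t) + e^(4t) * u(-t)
For e^(-12t)*u(t): L = 1/(s+12), Re(s) > -12
For e^(4t)*u(-t): L = -1/(s-4), Re(s) < 4
Combined: F(s) = 1/(s+12)-1/(s-4), -12 < Re(s) < 4

Answer: 1/(s+12)-1/(s-4), ROC: -12 < Re(s) < 4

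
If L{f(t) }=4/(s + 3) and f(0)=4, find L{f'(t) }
L{f'(t)} = s·F(s) - f(0) = 4s/(s+3)-4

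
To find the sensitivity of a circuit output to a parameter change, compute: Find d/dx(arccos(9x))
d/dx[arccos(u)] = -u'/√(1-u²), u = 9x, u' = 9

Answer: -9/√(1 - 81x²)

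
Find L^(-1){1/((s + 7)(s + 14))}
Partial fractions: 1/((s + 7)(s + 14)) = A/(s + 7) + B/(s + 14)
Cover-up: A = 1/(s + 14)|_{s = -7} = 1/7; B = 1/(s + 7)|_{s = -14} = -1/7
L^(-1) = (1/7)e^(-7t) - (1/7)e^(-14t)

Answer: (1/7)(e^(-7t) - e^(-14t))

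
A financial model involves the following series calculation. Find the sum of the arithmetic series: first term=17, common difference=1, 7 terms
Last term: a_n = 17 + (7 - 1)·1 = 23
Sum = n(a_1 + a_n)/2 = 7(17 + 23)/2 = 140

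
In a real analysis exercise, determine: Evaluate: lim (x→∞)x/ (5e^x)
Apply L'Hôpital 1 times (∞/∞ each time):
Eventually get 1!/(5e^x) → 0

Answer: 0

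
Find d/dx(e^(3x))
Chain rule: d/dx[e^u]=e^u · u' where u=3x
u'=3

Answer: 3·e^(3x)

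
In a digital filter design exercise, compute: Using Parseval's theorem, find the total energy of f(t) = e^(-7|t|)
Parseval's theorem: E=integral |f(t)|^2 dt=(1/2pi) integral |F(omega)|^2 domega
E=integral_{-inf}^{inf} e^(-14|t|) dt=2 * integral_0^inf e^(-14t) dt=2/(2 * 7)=1/7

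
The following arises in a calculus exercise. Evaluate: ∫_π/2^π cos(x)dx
Antiderivative: sin(x)
Evaluate at bounds: [sin(1·π)/1] - [sin(1·π/2)/1]
= ((0) - (1))/1 = -1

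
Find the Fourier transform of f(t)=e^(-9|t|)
Using the standard pair: F{e^(-a|t|)} = 2a/(a^2 + omega^2)
With a = 9: F(omega) = 18/(81 + omega^2)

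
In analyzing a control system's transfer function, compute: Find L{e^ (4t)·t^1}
First shifting: L{e^(at)f(t)}=F(s-a)
L{t^1}=1/s^2
Shift s → s-4: 1/(s-4)^2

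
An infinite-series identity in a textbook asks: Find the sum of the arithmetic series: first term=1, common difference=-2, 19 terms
Last term: a_n=1 + (19 - 1)·-2=-35
Sum=n(a_1 + a_n)/2=19(1 + (-35))/2=-323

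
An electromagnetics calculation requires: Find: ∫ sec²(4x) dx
Since d/dx[tan(4x)] = 4sec²(4x), integral = tan(4x)/4+C

Answer: (1/4)tan(4x)+C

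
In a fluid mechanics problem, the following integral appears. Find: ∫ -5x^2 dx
Using power rule: ∫ -5x^2 dx=-5/3 x^3 + C=(-5/3)x^3 + C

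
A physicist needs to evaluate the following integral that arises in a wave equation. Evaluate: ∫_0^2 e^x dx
Antiderivative: e^x
Evaluate: (e^2-1)

Answer: e^2-1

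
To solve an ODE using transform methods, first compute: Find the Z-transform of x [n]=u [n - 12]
Using the time-shift property: Z{u[n-12]}=z^(-12)*z/(z-1)
=z^(-11)/(z-1)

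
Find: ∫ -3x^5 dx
Using power rule: ∫ -3x^5 dx=-3/6 x^6 + C=(-1/2)x^6 + C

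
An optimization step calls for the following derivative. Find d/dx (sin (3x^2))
Chain rule: d/dx[sin(u)]=cos(u)·u' where u=3x^2
u'=6x

Answer: 6x·cos(3x^2)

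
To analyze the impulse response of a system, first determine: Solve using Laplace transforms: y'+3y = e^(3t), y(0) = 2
Take L: sY - 2 + 3Y = 1/(s-3)
Y(s + 3) = 1/(s-3) + 2
Y = 1/((s-3)(s + 3)) + 2/(s + 3)
Partial fractions: 1/((s-3)(s + 3)) = (1/6)/(s-3) - (1/6)/(s + 3)
So Y = (1/6)/(s-3) + (11/6)/(s + 3)
Inverse Laplace transform (L^(-1){1/(s-3)} = e^(3t), L^(-1){1/(s + 3)} = e^(-3t)):

Answer: y(t) = (1/6)·e^(3t) + (11/6)·e^(-3t)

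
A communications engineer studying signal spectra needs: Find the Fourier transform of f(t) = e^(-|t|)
Using the standard pair: F{e^(-a|t|)} = 2a/(a^2+omega^2)
With a = 1: F(omega) = 2/(1+omega^2)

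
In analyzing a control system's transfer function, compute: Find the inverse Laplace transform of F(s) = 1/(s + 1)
L^(-1){1/(s-a)} = c·e^(at)
Here a = -1, c = 1

Answer: e^(-t)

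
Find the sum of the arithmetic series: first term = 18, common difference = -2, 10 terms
Last term: a_n=18 + (10 - 1)·-2=0
Sum=n(a_1 + a_n)/2=10(18 + 0)/2=90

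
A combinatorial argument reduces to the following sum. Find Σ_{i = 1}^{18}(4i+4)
= 4·Σ i+4·18 = 4·171+72 = 756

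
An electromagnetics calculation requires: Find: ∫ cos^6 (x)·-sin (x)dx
Let u=cos(x), du=-sin(x) dx
∫ u^6 du=u^7/7+C

Answer: cos^7(x)/7+C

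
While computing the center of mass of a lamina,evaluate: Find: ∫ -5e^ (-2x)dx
Since d/dx[e^(-2x)] = -2e^(-2x), we get 5/2 e^(-2x) + C

Answer: (5/2)e^(-2x) + C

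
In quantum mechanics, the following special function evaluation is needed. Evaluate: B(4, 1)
B(x,y)=Γ(x)Γ(y)/Γ(x + y)=(x-1)!(y-1)!/(x + y-1)!
B(4,1)=3!·0!/4!=1/4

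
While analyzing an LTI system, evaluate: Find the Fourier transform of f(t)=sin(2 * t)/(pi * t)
sin(W*t)/(pi*t)=(W/pi)*sinc(W*t/pi) is the impulse response of the ideal low-pass filter with cutoff W (here W=2).
Its Fourier transform is a rectangular function:
F(omega)=1 for |omega| < 2, 0 otherwise

Answer: rect(omega/4) [i.e., 1 for |omega| < 2, 0 otherwise]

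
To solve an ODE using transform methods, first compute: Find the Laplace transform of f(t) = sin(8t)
L{sin(wt)} = w/(s²+w²)
L{sin(8t)} = 8/(s²+64)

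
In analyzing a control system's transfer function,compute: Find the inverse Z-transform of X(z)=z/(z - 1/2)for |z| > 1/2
Standard pair: z/(z-a) <-> a^n*u[n] for causal signals
With a=1/2: x[n]=(1/2)^n*u[n]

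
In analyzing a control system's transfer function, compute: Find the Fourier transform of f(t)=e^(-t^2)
The Fourier transform of a Gaussian e^(-t^2) is sqrt(pi)*e^(-omega^2/4).
With a=1: F(omega)=sqrt(pi)*e^(-omega^2/4)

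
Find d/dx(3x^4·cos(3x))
Product rule: (fg)' = f'g+fg'
f = 3x^4, f' = 12x^3
g = cos(3x), g' = -3·sin(3x)

Answer: 12x^3·cos(3x)-9x^4·sin(3x)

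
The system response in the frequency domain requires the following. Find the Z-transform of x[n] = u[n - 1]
Using the time-shift property: Z{u[n-1]}=z^(-1)*z/(z-1)
=z^(0)/(z-1)

Answer: 1/(z-1)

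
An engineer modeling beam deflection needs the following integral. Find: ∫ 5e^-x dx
Since d/dx[e^-x] = - e^-x, we get -5e^-x + C

Answer: -5e^-x + C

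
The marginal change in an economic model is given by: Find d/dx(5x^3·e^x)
Product rule: (fg)' = f'g+fg'
f = 5x^3, f' = 15x^2
g = e^x, g' = e^x

Answer: 15x^2·e^x+5x^3·e^x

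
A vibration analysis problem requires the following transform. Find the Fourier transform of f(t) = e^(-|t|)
Using the standard pair: F{e^(-a|t|)}=2a/(a^2 + omega^2)
With a=1: F(omega)=2/(1 + omega^2)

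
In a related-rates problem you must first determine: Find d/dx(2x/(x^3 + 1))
Quotient rule: (f/g)' = (f'g - fg')/g²
f = 2x, f' = 2
g = x^3 + 1, g' = 3x^2

Answer: (2·(x^3 + 1) - 6x^3)/(x^3 + 1)²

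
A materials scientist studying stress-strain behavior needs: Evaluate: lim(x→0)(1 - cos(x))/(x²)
Using 1-cos(u) ≈ u²/2 for small u:
(1-cos(x)) ≈ (x)²/2 = 1x²/2
So limit = 1/(2·1) = 1/2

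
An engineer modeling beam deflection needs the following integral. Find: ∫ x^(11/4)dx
Power rule: ∫ x^(11/4) dx=x^(15/4)/(15/4)+C

Answer: (4/15)·x^(15/4)+C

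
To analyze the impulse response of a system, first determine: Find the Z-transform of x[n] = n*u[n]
Standard pair: Z{n*u[n]}=z/(z-1)^2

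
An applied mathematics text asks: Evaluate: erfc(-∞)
erfc(x)=1 - erf(x); erfc(-∞)=1 - erf(-∞)=1 - (-1)=2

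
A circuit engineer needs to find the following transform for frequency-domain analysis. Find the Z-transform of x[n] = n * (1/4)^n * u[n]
Using the property Z{n * a^n * u[n]} = az/(z-a)^2
With a = 1/4: X(z) = (1/4)z/(z - 1/4)^2, |z| > 1/4

Answer: (1/4)z/(z - 1/4)^2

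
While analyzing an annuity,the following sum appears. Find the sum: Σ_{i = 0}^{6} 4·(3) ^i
Geometric series: S=a(1 - r^n)/(1 - r)
a=4, r=3, n=7
S=4(1 - 2187)/-2=4372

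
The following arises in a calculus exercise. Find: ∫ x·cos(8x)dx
By parts: u = x, dv = cos(8x) dx
du = dx, v = sin(8x)/8
= x·sin(8x)/8 + cos(8x)/8² + C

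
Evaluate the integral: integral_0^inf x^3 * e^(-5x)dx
This is a Gamma integral. Substitute u=5x (du=5 dx):
integral_0^inf x^3 * e^(-5x) dx=(1/5^4) integral_0^inf u^3 * e^(-u) du
=Gamma(4)/5^4=3!/5^4=6/625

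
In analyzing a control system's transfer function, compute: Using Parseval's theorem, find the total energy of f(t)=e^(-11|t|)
Parseval's theorem: E = integral |f(t)|^2 dt = (1/2pi) integral |F(omega)|^2 domega
E = integral_{-inf}^{inf} e^(-22|t|) dt = 2*integral_0^inf e^(-22t) dt = 2/(2*11) = 1/11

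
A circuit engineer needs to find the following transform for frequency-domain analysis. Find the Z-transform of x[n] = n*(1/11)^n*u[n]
Using the property Z{n*a^n*u[n]} = az/(z-a)^2
With a = 1/11: X(z) = (1/11)z/(z - 1/11)^2, |z| > 1/11

Answer: (1/11)z/(z - 1/11)^2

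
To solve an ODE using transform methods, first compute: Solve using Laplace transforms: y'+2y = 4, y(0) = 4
Take L of both sides: sY(s) - 4 + 2Y(s) = 4/s
Y(s)(s + 2) = 4/s + 4
Y(s) = 4/(s(s + 2)) + 4/(s + 2)
Partial fractions: 4/(s(s + 2)) = 2/s - 2/(s + 2)
So Y(s) = 2/s + 2/(s + 2)
Inverse transform (L^(-1){1/s} = 1, L^(-1){1/(s + 2)} = e^(-2t)):

Answer: y(t) = 2 + 2·e^(-2t)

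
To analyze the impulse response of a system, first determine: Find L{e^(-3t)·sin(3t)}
First shifting: L{e^(at)f(t)} = F(s-a)
L{sin(3t)} = 3/(s² + 9)
Shift: 3/((s + 3)² + 9)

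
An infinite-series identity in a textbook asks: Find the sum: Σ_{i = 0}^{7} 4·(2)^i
Geometric series: S = a(1 - r^n)/(1 - r)
a = 4, r = 2, n = 8
S = 4(1-256)/-1 = 1020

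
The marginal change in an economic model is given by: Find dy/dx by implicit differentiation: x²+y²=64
Differentiate both sides: 2x+2y·(dy/dx) = 0
Solve: dy/dx = -2x/(2y) = -x/y

Answer: dy/dx = -x/y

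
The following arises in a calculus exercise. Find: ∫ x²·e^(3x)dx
Integration by parts twice:
First: u = x², dv = e^(3x) dx => x²e^(3x)/3 - (2/3)∫ xe^(3x) dx
Second (∫ xe^(3x) dx): xe^(3x)/3 - e^(3x)/9
Combining: e^(3x)(x²/3 - 2x/9 + 2/27) + C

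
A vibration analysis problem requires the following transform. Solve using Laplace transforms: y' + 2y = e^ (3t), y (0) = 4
Take L: sY - 4 + 2Y=1/(s-3)
Y(s + 2)=1/(s-3) + 4
Y=1/((s-3)(s + 2)) + 4/(s + 2)
Partial fractions: 1/((s-3)(s + 2))=(1/5)/(s-3) - (1/5)/(s + 2)
So Y=(1/5)/(s-3) + (19/5)/(s + 2)
Inverse Laplace transform (L^(-1){1/(s-3)}=e^(3t), L^(-1){1/(s + 2)}=e^(-2t)):

Answer: y(t)=(1/5)·e^(3t) + (19/5)·e^(-2t)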